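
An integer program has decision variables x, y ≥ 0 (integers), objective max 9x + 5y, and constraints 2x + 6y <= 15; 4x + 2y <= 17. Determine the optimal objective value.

36

(x,y)=(4,0): 2·4+6·0=8≤15, 4·4+2·0=16≤17, objective 36.
(x,y)=(3,1): 2·3+6·1=12≤15, 4·3+2·1=14≤17, objective 32.
(x,y)=(3,0): 2·3+6·0=6≤15, 4·3+2·0=12≤17, objective 27.
No feasible integer point exceeds 36.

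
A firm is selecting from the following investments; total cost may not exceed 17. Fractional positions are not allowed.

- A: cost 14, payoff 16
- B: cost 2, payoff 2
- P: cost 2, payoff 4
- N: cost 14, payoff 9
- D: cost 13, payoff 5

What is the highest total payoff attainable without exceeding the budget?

20

Allowing fractional choices, the relaxed optimum would be about 21.0, but investments are indivisible.
A + B: cost 14 + 2 = 16 ≤ 17, payoff 16 + 2 = 18.
A + P: cost 14 + 2 = 16 ≤ 17, payoff 16 + 4 = 20.
Best is A and P with total payoff 20.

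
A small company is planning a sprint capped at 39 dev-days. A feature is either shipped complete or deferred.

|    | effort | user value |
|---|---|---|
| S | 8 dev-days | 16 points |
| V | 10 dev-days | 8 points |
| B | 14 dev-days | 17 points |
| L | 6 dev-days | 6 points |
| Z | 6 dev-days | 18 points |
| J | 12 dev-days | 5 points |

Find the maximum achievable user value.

59

S + B + Z: effort 8 + 14 + 6 = 28 ≤ 39, user value 16 + 17 + 18 = 51.
S + B + L + Z: effort 8 + 14 + 6 + 6 = 34 ≤ 39, user value 16 + 17 + 6 + 18 = 57.
S + V + B + Z: effort 8 + 10 + 14 + 6 = 38 ≤ 39, user value 16 + 8 + 17 + 18 = 59.
Best is S, V, B, and Z with total user value 59.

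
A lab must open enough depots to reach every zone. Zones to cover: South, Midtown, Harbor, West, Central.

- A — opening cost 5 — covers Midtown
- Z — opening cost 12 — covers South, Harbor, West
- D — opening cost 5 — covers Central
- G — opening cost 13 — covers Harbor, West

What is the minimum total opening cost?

Choose A, Z, and D: together they cover South, Midtown, Harbor, West, Central — every zone.
Total opening cost: 5 + 12 + 5 = 22.
No cover costs less than 22.

22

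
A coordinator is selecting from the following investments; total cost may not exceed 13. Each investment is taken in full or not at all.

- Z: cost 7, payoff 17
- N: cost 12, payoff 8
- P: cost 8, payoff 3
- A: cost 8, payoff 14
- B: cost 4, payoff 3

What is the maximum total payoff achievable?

20

Take Z and B: cost 7 + 4 = 11 ≤ 13, payoff 17 + 3 = 20.
No other feasible combination does better.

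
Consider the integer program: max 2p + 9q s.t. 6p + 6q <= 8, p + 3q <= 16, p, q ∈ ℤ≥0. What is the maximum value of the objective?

9

Relaxing integrality, the LP optimum is 12.00 at (p,q) = (0, 1.33), which is not an integer point.
(p,q)=(0,1): 6·0+6·1=6≤8, 1·0+3·1=3≤16, objective 9.
(p,q)=(1,0): 6·1+6·0=6≤8, 1·1+3·0=1≤16, objective 2.
(p,q)=(0,0): 6·0+6·0=0≤8, 1·0+3·0=0≤16, objective 0.
No feasible integer point exceeds 9.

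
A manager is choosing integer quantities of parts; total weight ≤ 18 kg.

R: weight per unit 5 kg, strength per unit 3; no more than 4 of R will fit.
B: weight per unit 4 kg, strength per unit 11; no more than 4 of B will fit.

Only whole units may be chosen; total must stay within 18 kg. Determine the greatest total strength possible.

This is a bounded integer knapsack.
Take 4×B: weight 16 ≤ 18, strength 4·11 = 44.
B has the best ratio (11/4) and is taken to its limit of 4; remaining capacity is filled optimally with the others.

44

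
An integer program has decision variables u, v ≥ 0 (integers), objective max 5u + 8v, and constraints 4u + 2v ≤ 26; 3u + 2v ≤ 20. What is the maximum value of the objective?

80

(u,v)=(0,10) is feasible, giving 80.
(u,v)=(0,9) is feasible, giving 72.
The best lattice point is (0,10), giving 80.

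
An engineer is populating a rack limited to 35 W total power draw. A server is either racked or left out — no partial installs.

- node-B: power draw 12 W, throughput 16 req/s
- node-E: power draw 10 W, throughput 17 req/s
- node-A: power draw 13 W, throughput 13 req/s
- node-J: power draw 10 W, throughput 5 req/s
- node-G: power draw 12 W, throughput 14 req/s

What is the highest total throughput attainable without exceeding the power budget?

47

node-B + node-E + node-G: power draw 12 + 10 + 12 = 34 ≤ 35, throughput 16 + 17 + 14 = 47.
node-B + node-E + node-A: power draw 12 + 10 + 13 = 35 ≤ 35, throughput 16 + 17 + 13 = 46.
node-E + node-A + node-G: power draw 10 + 13 + 12 = 35 ≤ 35, throughput 17 + 13 + 14 = 44.
Best is node-B, node-E, and node-G with total throughput 47.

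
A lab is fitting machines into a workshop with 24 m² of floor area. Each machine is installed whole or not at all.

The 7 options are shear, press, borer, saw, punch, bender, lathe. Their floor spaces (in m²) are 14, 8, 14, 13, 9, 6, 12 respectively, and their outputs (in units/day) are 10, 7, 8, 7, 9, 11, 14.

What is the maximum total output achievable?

27

Treat it as a binary knapsack problem.
Take press, punch, and bender: floor space 8 + 9 + 6 = 23 ≤ 24, output 7 + 9 + 11 = 27.
No other feasible combination does better.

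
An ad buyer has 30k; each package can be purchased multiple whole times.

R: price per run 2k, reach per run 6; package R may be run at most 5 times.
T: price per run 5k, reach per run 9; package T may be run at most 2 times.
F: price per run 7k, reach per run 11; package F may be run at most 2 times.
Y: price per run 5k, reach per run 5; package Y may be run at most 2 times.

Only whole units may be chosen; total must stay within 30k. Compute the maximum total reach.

R has the best ratio (6/2); taking only R gives at most 5×6 = 30 (stopped by the supply cap of 5).
Mixing does better — 5×R, 1×T, and 2×F: price 29 ≤ 30, reach 5·6 + 1·9 + 2·11 = 61.

61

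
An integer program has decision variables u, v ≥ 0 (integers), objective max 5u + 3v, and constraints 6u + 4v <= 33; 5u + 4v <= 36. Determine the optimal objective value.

26

The continuous relaxation peaks at (5.5, 0) with value 27.50; rounding to a feasible lattice point costs some objective.
(u,v)=(4,2): 6·4+4·2=32≤33, 5·4+4·2=28≤36, objective 26.
(u,v)=(5,0): 6·5+4·0=30≤33, 5·5+4·0=25≤36, objective 25.
The best lattice point is (4,2), giving 26.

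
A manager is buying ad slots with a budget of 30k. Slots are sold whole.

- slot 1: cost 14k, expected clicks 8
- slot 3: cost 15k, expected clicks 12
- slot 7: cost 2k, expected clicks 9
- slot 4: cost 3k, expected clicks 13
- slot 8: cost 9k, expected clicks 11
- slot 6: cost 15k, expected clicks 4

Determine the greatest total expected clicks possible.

45

Allowing fractional choices, the relaxed optimum would be about 45.6, but ad slots are indivisible.
slot 3 + slot 7 + slot 4 + slot 8: cost 15 + 2 + 3 + 9 = 29 ≤ 30, expected clicks 12 + 9 + 13 + 11 = 45.
slot 7 + slot 4 + slot 8 + slot 6: cost 2 + 3 + 9 + 15 = 29 ≤ 30, expected clicks 9 + 13 + 11 + 4 = 37.
slot 1 + slot 7 + slot 4 + slot 8: cost 14 + 2 + 3 + 9 = 28 ≤ 30, expected clicks 8 + 9 + 13 + 11 = 41.
Best is slot 3, slot 7, slot 4, and slot 8 with total expected clicks 45.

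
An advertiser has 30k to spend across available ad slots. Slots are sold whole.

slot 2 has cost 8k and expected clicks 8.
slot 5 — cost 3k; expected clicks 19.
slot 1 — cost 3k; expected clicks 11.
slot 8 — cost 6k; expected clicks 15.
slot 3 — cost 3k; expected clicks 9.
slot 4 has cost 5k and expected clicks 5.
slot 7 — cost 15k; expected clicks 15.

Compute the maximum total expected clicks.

69

Take slot 5, slot 1, slot 8, slot 3, and slot 7: cost 3 + 3 + 6 + 3 + 15 = 30 ≤ 30, expected clicks 19 + 11 + 15 + 9 + 15 = 69.
No other feasible combination does better.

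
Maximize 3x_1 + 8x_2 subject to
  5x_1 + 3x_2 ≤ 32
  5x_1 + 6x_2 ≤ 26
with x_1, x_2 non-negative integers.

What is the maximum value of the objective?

32

Relaxing integrality, the LP optimum is 34.67 at (x_1,x_2) = (0, 4.33), which is not an integer point.
(x_1,x_2)=(0,4): 5·0+3·4=12≤32, 5·0+6·4=24≤26, objective 32.
(x_1,x_2)=(1,3): 5·1+3·3=14≤32, 5·1+6·3=23≤26, objective 27.
(x_1,x_2)=(0,3): 5·0+3·3=9≤32, 5·0+6·3=18≤26, objective 24.
Maximum is 32 at (x_1,x_2)=(0,4).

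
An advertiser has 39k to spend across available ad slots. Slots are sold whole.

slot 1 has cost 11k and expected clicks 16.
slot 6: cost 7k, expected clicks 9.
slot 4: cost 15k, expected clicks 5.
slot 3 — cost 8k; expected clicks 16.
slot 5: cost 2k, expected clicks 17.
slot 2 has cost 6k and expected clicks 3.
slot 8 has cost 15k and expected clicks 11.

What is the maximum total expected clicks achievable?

61

slot 1 + slot 6 + slot 3 + slot 5 + slot 2: cost 11 + 7 + 8 + 2 + 6 = 34 ≤ 39, expected clicks 16 + 9 + 16 + 17 + 3 = 61.
slot 1 + slot 3 + slot 5 + slot 8: cost 11 + 8 + 2 + 15 = 36 ≤ 39, expected clicks 16 + 16 + 17 + 11 = 60.
Best is slot 1, slot 6, slot 3, slot 5, and slot 2 with total expected clicks 61.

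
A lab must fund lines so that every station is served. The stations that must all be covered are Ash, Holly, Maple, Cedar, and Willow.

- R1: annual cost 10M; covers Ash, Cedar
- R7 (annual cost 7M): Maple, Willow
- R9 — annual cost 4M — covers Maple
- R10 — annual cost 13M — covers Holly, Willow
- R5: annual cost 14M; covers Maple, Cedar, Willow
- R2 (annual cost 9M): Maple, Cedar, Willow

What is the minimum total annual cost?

27

Choose R1, R9, and R10: together they cover Ash, Holly, Maple, Cedar, Willow — every station.
Total annual cost: 10 + 4 + 13 = 27.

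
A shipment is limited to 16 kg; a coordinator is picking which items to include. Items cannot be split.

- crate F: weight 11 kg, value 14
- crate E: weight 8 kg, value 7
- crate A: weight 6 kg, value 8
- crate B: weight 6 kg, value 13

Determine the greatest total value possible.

21

crate E + crate B: weight 8 + 6 = 14 ≤ 16, value 7 + 13 = 20.
crate E + crate A: weight 8 + 6 = 14 ≤ 16, value 7 + 8 = 15.
crate A + crate B: weight 6 + 6 = 12 ≤ 16, value 8 + 13 = 21.
Best is crate A and crate B with total value 21.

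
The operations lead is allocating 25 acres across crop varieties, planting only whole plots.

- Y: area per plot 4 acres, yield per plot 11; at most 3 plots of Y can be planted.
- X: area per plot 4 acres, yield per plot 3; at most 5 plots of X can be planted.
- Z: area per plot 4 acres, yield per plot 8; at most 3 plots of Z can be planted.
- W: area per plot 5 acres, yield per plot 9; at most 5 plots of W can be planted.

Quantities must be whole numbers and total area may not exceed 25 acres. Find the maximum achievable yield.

58

3×Y and 3×Z: area 24 ≤ 25, yield 3·11 + 3·8 = 57.
3×Y, 2×Z, and 1×W: area 25 ≤ 25, yield 3·11 + 2·8 + 1·9 = 58.
Best is 58.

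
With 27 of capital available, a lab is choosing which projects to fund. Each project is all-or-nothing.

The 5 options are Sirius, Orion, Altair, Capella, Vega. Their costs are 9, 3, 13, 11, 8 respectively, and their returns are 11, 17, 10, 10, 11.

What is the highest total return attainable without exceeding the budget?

This is a 0-1 knapsack instance.
Allowing fractional choices, the relaxed optimum would be about 45.4, but projects are indivisible.
Sirius + Orion + Vega: cost 9 + 3 + 8 = 20 ≤ 27, return 11 + 17 + 11 = 39.
Orion + Capella + Vega: cost 3 + 11 + 8 = 22 ≤ 27, return 17 + 10 + 11 = 38.
Best is Sirius, Orion, and Vega with total return 39.

39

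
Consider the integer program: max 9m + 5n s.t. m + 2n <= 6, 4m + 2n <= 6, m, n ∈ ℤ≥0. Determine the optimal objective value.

(m,n)=(0,3): 1·0+2·3=6≤6, 4·0+2·3=6≤6, objective 15.
(m,n)=(0,2): 1·0+2·2=4≤6, 4·0+2·2=4≤6, objective 10.
Maximum is 15 at (m,n)=(0,3).

15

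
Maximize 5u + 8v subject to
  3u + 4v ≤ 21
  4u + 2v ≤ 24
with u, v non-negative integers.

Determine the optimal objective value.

(u,v)=(0,5): 3·0+4·5=20≤21, 4·0+2·5=10≤24, objective 40.
(u,v)=(1,4): 3·1+4·4=19≤21, 4·1+2·4=12≤24, objective 37.
(u,v)=(0,4): 3·0+4·4=16≤21, 4·0+2·4=8≤24, objective 32.
No feasible integer point exceeds 40.

40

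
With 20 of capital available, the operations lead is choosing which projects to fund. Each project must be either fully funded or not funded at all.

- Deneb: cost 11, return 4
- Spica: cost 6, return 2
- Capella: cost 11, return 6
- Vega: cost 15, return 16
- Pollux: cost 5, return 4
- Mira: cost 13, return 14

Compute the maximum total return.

This is an integer program with binary decision variables.
Pollux + Mira: cost 5 + 13 = 18 ≤ 20, return 4 + 14 = 18.
Vega + Pollux: cost 15 + 5 = 20 ≤ 20, return 16 + 4 = 20.
Vega: cost 15 ≤ 20, return 16.
Best is Vega and Pollux with total return 20.

20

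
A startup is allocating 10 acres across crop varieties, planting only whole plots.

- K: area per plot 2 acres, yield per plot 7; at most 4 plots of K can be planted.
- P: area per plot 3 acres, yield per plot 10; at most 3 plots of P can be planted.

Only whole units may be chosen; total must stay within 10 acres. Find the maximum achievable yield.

K has the best ratio (7/2); taking only K gives at most 4×7 = 28 (stopped by the supply cap of 4).
Mixing does better — 2×K and 2×P: area 10 ≤ 10, yield 2·7 + 2·10 = 34.

34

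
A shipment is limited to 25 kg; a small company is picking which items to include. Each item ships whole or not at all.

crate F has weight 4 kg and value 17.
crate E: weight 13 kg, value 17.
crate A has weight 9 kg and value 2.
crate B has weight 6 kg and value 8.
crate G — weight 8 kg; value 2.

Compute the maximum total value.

This is an integer program with binary decision variables.
Allowing fractional choices, the relaxed optimum would be about 42.5, but items are indivisible.
crate F + crate E + crate G: weight 4 + 13 + 8 = 25 ≤ 25, value 17 + 17 + 2 = 36.
crate F + crate E + crate B: weight 4 + 13 + 6 = 23 ≤ 25, value 17 + 17 + 8 = 42.
crate F + crate E: weight 4 + 13 = 17 ≤ 25, value 17 + 17 = 34.
Best is crate F, crate E, and crate B with total value 42.

42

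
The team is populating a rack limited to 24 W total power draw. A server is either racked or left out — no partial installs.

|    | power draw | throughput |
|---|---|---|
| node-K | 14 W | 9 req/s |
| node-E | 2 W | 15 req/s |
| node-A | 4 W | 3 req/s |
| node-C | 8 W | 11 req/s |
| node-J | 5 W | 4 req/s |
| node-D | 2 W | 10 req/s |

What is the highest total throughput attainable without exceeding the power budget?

Take node-E, node-A, node-C, node-J, and node-D: power draw 2 + 4 + 8 + 5 + 2 = 21 ≤ 24, throughput 15 + 3 + 11 + 4 + 10 = 43.
No other feasible combination does better.

43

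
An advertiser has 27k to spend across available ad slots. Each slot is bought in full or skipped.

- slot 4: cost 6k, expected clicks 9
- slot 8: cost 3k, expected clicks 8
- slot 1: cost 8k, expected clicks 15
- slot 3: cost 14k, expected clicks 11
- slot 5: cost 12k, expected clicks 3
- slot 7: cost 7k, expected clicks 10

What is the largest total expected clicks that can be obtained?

42

This is a 0-1 knapsack instance.
Take slot 4, slot 8, slot 1, and slot 7: cost 6 + 3 + 8 + 7 = 24 ≤ 27, expected clicks 9 + 8 + 15 + 10 = 42.
No other feasible combination does better.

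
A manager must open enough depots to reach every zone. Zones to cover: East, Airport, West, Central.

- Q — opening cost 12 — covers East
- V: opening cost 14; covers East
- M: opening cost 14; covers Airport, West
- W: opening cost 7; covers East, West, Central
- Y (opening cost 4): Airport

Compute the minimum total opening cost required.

Choose W and Y: together they cover East, Airport, West, Central — every zone.
Total opening cost: 7 + 4 = 11.

11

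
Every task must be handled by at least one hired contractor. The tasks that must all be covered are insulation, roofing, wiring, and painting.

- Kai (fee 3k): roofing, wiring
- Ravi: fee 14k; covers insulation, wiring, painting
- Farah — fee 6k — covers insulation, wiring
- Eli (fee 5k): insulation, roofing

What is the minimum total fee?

17

Choose Kai and Ravi: together they cover insulation, roofing, wiring, painting — every task.
Total fee: 3 + 14 = 17.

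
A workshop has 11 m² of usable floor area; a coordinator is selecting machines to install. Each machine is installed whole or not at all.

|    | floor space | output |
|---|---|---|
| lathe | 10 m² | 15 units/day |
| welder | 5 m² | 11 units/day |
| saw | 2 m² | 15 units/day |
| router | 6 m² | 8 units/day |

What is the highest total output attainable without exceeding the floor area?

Allowing fractional choices, the relaxed optimum would be about 32.0, but machines are indivisible.
welder + saw: floor space 5 + 2 = 7 ≤ 11, output 11 + 15 = 26.
saw + router: floor space 2 + 6 = 8 ≤ 11, output 15 + 8 = 23.
welder + router: floor space 5 + 6 = 11 ≤ 11, output 11 + 8 = 19.
Best is welder and saw with total output 26.

26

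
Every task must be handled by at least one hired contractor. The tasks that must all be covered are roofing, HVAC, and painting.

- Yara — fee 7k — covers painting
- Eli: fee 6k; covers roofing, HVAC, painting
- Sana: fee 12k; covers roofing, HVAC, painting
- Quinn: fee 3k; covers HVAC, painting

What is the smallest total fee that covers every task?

6

The greedy cost-per-new-task heuristic would pick Quinn and Eli for 9, but a cheaper cover exists.
Eli alone covers roofing, HVAC, painting — every task.
Total fee: 6.
No cover costs less than 6.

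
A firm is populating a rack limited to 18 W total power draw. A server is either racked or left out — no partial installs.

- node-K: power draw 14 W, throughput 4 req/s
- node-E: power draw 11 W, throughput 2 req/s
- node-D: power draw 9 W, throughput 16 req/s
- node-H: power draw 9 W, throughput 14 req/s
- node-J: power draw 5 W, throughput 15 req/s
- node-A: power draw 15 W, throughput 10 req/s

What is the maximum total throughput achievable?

Allowing fractional choices, the relaxed optimum would be about 37.2, but servers are indivisible.
node-D + node-J: power draw 9 + 5 = 14 ≤ 18, throughput 16 + 15 = 31.
node-D + node-H: power draw 9 + 9 = 18 ≤ 18, throughput 16 + 14 = 30.
Best is node-D and node-J with total throughput 31.

31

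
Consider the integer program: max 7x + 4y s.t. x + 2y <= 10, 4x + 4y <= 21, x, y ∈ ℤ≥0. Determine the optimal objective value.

35

The continuous relaxation peaks at (5.25, 0) with value 36.75; rounding to a feasible lattice point costs some objective.
(x,y)=(5,0): 1·5+2·0=5≤10, 4·5+4·0=20≤21, objective 35.
(x,y)=(4,1): 1·4+2·1=6≤10, 4·4+4·1=20≤21, objective 32.
(x,y)=(4,0): 1·4+2·0=4≤10, 4·4+4·0=16≤21, objective 28.
Maximum is 35 at (x,y)=(5,0).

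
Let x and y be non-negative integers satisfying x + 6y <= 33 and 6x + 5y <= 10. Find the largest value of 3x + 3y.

(x,y)=(0,2): 1·0+6·2=12≤33, 6·0+5·2=10≤10, objective 6.
(x,y)=(0,1): 1·0+6·1=6≤33, 6·0+5·1=5≤10, objective 3.
Maximum is 6 at (x,y)=(0,2).

6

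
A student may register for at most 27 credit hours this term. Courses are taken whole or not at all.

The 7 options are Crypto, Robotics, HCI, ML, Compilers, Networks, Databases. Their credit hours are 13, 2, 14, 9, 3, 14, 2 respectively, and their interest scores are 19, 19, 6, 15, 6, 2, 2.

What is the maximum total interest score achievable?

59

Crypto + Robotics + ML + Databases: credit hours 13 + 2 + 9 + 2 = 26 ≤ 27, interest score 19 + 19 + 15 + 2 = 55.
Crypto + Robotics + ML + Compilers: credit hours 13 + 2 + 9 + 3 = 27 ≤ 27, interest score 19 + 19 + 15 + 6 = 59.
Best is Crypto, Robotics, ML, and Compilers with total interest score 59.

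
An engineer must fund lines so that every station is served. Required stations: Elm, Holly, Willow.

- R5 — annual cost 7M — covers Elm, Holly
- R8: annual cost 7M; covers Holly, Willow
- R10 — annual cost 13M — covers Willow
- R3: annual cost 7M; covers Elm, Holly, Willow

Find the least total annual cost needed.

R3 alone covers Elm, Holly, Willow — every station.
Total annual cost: 7.

7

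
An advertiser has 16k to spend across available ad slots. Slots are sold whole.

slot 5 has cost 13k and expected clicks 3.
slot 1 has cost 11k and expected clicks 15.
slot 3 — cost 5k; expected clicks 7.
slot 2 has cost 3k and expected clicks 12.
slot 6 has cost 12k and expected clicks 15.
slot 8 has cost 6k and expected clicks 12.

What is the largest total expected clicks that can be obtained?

31

Take slot 3, slot 2, and slot 8: cost 5 + 3 + 6 = 14 ≤ 16, expected clicks 7 + 12 + 12 = 31.
No other feasible combination does better.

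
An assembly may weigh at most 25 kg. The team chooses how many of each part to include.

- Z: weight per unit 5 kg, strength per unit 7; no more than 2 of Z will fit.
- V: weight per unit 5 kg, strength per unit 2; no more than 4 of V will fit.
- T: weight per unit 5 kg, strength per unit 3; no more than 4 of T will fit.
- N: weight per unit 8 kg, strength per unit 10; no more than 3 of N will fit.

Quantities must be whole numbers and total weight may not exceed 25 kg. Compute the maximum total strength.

3×N: weight 24 ≤ 25, strength 3·10 = 30.
1×Z and 2×N: weight 21 ≤ 25, strength 1·7 + 2·10 = 27.
Best is 30.

30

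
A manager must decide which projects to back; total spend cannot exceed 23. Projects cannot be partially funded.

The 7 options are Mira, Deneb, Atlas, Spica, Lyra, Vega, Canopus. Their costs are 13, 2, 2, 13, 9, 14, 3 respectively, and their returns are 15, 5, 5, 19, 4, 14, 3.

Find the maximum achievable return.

Take Deneb, Atlas, Spica, and Canopus: cost 2 + 2 + 13 + 3 = 20 ≤ 23, return 5 + 5 + 19 + 3 = 32.
No other feasible combination does better.

32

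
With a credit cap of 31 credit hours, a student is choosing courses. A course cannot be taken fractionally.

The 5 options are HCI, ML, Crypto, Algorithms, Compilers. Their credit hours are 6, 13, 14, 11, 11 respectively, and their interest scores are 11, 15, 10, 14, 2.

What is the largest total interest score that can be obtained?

This is an integer program with binary decision variables.
HCI + ML + Algorithms: credit hours 6 + 13 + 11 = 30 ≤ 31, interest score 11 + 15 + 14 = 40.
ML + Algorithms: credit hours 13 + 11 = 24 ≤ 31, interest score 15 + 14 = 29.
HCI + Crypto + Algorithms: credit hours 6 + 14 + 11 = 31 ≤ 31, interest score 11 + 10 + 14 = 35.
Best is HCI, ML, and Algorithms with total interest score 40.

40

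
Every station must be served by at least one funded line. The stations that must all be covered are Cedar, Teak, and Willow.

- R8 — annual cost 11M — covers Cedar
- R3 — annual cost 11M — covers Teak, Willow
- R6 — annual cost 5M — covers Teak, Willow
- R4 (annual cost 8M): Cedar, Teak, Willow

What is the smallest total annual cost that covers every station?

8

This is an integer covering problem.
R4 alone covers Cedar, Teak, Willow — every station.
Total annual cost: 8.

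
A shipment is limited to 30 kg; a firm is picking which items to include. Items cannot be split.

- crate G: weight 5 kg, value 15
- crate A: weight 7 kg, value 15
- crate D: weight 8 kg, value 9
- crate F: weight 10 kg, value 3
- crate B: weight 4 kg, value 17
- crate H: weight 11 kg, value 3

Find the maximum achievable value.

crate G + crate A + crate B + crate H: weight 5 + 7 + 4 + 11 = 27 ≤ 30, value 15 + 15 + 17 + 3 = 50.
crate G + crate A + crate F + crate B: weight 5 + 7 + 10 + 4 = 26 ≤ 30, value 15 + 15 + 3 + 17 = 50.
crate G + crate A + crate D + crate B: weight 5 + 7 + 8 + 4 = 24 ≤ 30, value 15 + 15 + 9 + 17 = 56.
Best is crate G, crate A, crate D, and crate B with total value 56.

56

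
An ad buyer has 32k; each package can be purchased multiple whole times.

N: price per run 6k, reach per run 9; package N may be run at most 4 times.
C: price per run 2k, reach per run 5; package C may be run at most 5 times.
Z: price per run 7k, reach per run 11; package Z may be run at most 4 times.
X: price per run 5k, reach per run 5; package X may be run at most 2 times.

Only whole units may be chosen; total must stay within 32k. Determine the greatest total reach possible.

58

Take 5×C and 3×Z: price 31 ≤ 32, reach 5·5 + 3·11 = 58.
C has the best ratio (5/2) and is taken to its limit of 5; remaining capacity is filled optimally with the others.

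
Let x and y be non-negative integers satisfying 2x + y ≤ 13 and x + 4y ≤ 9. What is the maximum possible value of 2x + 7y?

17

(x,y)=(5,1): 2·5+1·1=11≤13, 1·5+4·1=9≤9, objective 17.
(x,y)=(4,1): 2·4+1·1=9≤13, 1·4+4·1=8≤9, objective 15.
(x,y)=(6,0): 2·6+1·0=12≤13, 1·6+4·0=6≤9, objective 12.
The best lattice point is (5,1), giving 17.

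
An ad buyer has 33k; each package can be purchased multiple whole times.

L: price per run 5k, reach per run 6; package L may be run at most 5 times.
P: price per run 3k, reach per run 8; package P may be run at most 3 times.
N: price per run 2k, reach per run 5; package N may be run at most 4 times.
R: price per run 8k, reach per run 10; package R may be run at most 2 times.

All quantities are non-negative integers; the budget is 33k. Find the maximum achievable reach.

64

P has the best ratio (8/3); taking only P gives at most 3×8 = 24 (stopped by the supply cap of 3).
Mixing does better — 3×P, 4×N, and 2×R: price 33 ≤ 33, reach 3·8 + 4·5 + 2·10 = 64.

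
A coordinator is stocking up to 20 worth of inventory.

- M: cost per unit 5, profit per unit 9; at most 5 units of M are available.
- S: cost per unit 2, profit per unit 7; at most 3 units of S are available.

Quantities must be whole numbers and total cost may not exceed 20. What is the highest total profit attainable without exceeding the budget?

This is a bounded integer knapsack.
2×M and 3×S: cost 16 ≤ 20, profit 2·9 + 3·7 = 39.
3×M and 2×S: cost 19 ≤ 20, profit 3·9 + 2·7 = 41.
Best is 41.

41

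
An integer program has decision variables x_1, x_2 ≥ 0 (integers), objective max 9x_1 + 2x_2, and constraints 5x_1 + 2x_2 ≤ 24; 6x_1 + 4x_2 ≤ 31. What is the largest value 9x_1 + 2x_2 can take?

Relaxing integrality, the LP optimum is 43.20 at (x_1,x_2) = (4.8, 0), which is not an integer point.
(x_1,x_2)=(4,1): 5·4+2·1=22≤24, 6·4+4·1=28≤31, objective 38.
(x_1,x_2)=(4,0): 5·4+2·0=20≤24, 6·4+4·0=24≤31, objective 36.
(x_1,x_2)=(3,2): 5·3+2·2=19≤24, 6·3+4·2=26≤31, objective 31.
No feasible integer point exceeds 38.

38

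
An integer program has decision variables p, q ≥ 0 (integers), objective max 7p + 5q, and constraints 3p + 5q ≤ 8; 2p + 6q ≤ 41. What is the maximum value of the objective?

(p,q)=(2,0): 3·2+5·0=6≤8, 2·2+6·0=4≤41, objective 14.
(p,q)=(1,1): 3·1+5·1=8≤8, 2·1+6·1=8≤41, objective 12.
(p,q)=(1,0): 3·1+5·0=3≤8, 2·1+6·0=2≤41, objective 7.
No feasible integer point exceeds 14.

14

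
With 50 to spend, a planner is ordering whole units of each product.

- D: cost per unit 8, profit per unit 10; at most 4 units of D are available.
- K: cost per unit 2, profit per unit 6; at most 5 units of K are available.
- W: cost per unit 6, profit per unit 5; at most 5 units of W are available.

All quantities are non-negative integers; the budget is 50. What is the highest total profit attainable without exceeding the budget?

2×D, 5×K, and 4×W: cost 50 ≤ 50, profit 2·10 + 5·6 + 4·5 = 70.
4×D, 5×K, and 1×W: cost 48 ≤ 50, profit 4·10 + 5·6 + 1·5 = 75.
Best is 75.

75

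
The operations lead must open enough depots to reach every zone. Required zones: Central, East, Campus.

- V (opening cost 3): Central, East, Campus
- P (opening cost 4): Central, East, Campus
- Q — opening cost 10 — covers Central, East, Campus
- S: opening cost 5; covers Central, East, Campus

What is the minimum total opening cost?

3

V alone covers Central, East, Campus — every zone.
Total opening cost: 3.
No cover costs less than 3.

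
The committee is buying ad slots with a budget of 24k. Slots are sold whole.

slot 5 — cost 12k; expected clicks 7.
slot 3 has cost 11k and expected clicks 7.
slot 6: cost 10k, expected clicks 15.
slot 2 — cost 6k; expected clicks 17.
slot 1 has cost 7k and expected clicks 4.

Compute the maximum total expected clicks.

Allowing fractional choices, the relaxed optimum would be about 37.1, but ad slots are indivisible.
slot 6 + slot 2 + slot 1: cost 10 + 6 + 7 = 23 ≤ 24, expected clicks 15 + 17 + 4 = 36.
slot 6 + slot 2: cost 10 + 6 = 16 ≤ 24, expected clicks 15 + 17 = 32.
slot 3 + slot 2 + slot 1: cost 11 + 6 + 7 = 24 ≤ 24, expected clicks 7 + 17 + 4 = 28.
Best is slot 6, slot 2, and slot 1 with total expected clicks 36.

36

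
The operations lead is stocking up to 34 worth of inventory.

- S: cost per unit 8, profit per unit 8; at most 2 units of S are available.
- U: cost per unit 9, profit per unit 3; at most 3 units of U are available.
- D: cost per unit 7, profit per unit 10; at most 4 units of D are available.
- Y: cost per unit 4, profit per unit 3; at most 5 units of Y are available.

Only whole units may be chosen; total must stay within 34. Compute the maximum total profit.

43

1×S, 3×D, and 1×Y: cost 33 ≤ 34, profit 1·8 + 3·10 + 1·3 = 41.
4×D and 1×Y: cost 32 ≤ 34, profit 4·10 + 1·3 = 43.
Best is 43.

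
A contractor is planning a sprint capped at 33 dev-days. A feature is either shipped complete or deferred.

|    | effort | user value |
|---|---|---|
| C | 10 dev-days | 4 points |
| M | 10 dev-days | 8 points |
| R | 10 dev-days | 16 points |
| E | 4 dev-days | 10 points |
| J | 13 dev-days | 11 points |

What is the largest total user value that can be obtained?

M + R + J: effort 10 + 10 + 13 = 33 ≤ 33, user value 8 + 16 + 11 = 35.
R + E + J: effort 10 + 4 + 13 = 27 ≤ 33, user value 16 + 10 + 11 = 37.
Best is R, E, and J with total user value 37.

37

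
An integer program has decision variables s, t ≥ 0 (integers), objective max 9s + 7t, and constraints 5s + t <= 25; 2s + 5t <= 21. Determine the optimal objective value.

50

The continuous relaxation peaks at (4.52, 2.39) with value 57.43; rounding to a feasible lattice point costs some objective.
(s,t)=(4,2): 5·4+1·2=22≤25, 2·4+5·2=18≤21, objective 50.
(s,t)=(3,3): 5·3+1·3=18≤25, 2·3+5·3=21≤21, objective 48.
(s,t)=(4,1): 5·4+1·1=21≤25, 2·4+5·1=13≤21, objective 43.
The best lattice point is (4,2), giving 50.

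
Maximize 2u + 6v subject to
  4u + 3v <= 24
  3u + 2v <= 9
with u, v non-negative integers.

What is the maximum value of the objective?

The continuous relaxation peaks at (0, 4.5) with value 27.00; rounding to a feasible lattice point costs some objective.
(u,v)=(0,4): 4·0+3·4=12≤24, 3·0+2·4=8≤9, objective 24.
(u,v)=(1,3): 4·1+3·3=13≤24, 3·1+2·3=9≤9, objective 20.
(u,v)=(0,3): 4·0+3·3=9≤24, 3·0+2·3=6≤9, objective 18.
Maximum is 24 at (u,v)=(0,4).

24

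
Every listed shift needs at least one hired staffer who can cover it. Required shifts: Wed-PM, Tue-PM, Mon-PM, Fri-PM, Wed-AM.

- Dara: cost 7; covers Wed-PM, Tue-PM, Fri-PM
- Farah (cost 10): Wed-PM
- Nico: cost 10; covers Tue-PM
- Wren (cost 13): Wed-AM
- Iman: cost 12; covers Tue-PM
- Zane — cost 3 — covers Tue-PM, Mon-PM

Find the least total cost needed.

Choose Dara, Wren, and Zane: together they cover Wed-PM, Tue-PM, Mon-PM, Fri-PM, Wed-AM — every shift.
Total cost: 7 + 13 + 3 = 23.
No cover costs less than 23.

23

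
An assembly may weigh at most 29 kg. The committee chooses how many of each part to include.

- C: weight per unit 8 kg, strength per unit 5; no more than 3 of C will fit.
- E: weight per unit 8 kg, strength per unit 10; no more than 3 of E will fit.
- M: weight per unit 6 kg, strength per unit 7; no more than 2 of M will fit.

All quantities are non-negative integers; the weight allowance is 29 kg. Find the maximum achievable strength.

Take 2×E and 2×M: weight 28 ≤ 29, strength 2·10 + 2·7 = 34.
No other integer combination yields more.

34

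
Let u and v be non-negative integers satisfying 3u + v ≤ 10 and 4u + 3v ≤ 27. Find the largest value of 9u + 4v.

(u,v)=(1,7) is feasible, giving 37.
(u,v)=(0,9) is feasible, giving 36.
(u,v)=(1,6) is feasible, giving 33.
(u,v)=(0,8) is feasible, giving 32.
Maximum is 37 at (u,v)=(1,7).

37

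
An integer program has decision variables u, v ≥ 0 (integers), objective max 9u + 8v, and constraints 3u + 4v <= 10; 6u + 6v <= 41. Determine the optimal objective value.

Relaxing integrality, the LP optimum is 30.00 at (u,v) = (3.33, 0), which is not an integer point.
(u,v)=(3,0): 3·3+4·0=9≤10, 6·3+6·0=18≤41, objective 27.
(u,v)=(2,1): 3·2+4·1=10≤10, 6·2+6·1=18≤41, objective 26.
(u,v)=(2,0): 3·2+4·0=6≤10, 6·2+6·0=12≤41, objective 18.
The best lattice point is (3,0), giving 27.

27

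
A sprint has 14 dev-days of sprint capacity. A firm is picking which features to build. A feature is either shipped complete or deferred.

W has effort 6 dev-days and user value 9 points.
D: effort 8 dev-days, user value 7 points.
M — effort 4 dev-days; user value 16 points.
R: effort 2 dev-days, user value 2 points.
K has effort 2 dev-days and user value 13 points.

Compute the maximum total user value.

Treat it as a binary knapsack problem.
Take W, M, R, and K: effort 6 + 4 + 2 + 2 = 14 ≤ 14, user value 9 + 16 + 2 + 13 = 40.
No other feasible combination does better.

40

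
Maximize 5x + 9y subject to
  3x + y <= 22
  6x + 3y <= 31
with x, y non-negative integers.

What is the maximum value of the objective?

90

(x,y)=(0,10) is feasible, giving 90.
(x,y)=(0,9) is feasible, giving 81.
The best lattice point is (0,10), giving 90.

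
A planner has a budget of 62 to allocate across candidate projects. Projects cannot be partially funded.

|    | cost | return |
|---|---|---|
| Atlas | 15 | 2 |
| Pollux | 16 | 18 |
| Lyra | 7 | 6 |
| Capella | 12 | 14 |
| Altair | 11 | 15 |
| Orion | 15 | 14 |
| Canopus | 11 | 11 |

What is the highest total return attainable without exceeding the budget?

67

This is a 0-1 knapsack instance.
Take Pollux, Lyra, Capella, Altair, and Orion: cost 16 + 7 + 12 + 11 + 15 = 61 ≤ 62, return 18 + 6 + 14 + 15 + 14 = 67.
No other feasible combination does better.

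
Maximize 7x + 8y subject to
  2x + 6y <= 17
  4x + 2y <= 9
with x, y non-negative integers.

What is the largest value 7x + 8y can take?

The continuous relaxation peaks at (1, 2.5) with value 27.00; rounding to a feasible lattice point costs some objective.
(x,y)=(1,2) is feasible, giving 23.
(x,y)=(0,2) is feasible, giving 16.
Maximum is 23 at (x,y)=(1,2).

23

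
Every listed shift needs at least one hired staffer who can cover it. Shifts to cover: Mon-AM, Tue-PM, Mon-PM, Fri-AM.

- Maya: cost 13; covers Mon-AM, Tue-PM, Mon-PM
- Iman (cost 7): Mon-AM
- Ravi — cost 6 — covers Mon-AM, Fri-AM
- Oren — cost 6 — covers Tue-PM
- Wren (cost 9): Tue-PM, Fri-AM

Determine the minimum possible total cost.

This is a weighted set-cover instance.
Choose Maya and Ravi: together they cover Mon-AM, Tue-PM, Mon-PM, Fri-AM — every shift.
Total cost: 13 + 6 = 19.

19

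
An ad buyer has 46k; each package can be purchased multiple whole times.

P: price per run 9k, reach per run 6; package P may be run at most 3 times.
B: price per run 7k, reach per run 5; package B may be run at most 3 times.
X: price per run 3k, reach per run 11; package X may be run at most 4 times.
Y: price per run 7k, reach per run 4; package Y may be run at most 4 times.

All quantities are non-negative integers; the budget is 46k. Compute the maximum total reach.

This is a bounded integer knapsack.
3×P, 1×B, and 4×X: price 46 ≤ 46, reach 3·6 + 1·5 + 4·11 = 67.
2×P, 2×B, and 4×X: price 44 ≤ 46, reach 2·6 + 2·5 + 4·11 = 66.
Best is 67.

67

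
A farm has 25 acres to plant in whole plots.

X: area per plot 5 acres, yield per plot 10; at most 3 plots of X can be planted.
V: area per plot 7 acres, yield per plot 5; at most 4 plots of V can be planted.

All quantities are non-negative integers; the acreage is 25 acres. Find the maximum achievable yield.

X has the best ratio (10/5); taking only X gives at most 3×10 = 30 (stopped by the supply cap of 3).
Mixing does better — 3×X and 1×V: area 22 ≤ 25, yield 3·10 + 1·5 = 35.

35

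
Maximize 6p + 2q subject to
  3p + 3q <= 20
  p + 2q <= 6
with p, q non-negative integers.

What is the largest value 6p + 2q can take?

36

(p,q)=(6,0): 3·6+3·0=18≤20, 1·6+2·0=6≤6, objective 36.
(p,q)=(5,0): 3·5+3·0=15≤20, 1·5+2·0=5≤6, objective 30.
No feasible integer point exceeds 36.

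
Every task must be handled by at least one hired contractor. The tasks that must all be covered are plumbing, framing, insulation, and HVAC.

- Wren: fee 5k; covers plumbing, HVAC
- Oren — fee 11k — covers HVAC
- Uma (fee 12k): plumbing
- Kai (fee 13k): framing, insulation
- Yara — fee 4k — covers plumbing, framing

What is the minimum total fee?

The greedy cost-per-new-task heuristic would pick Yara, Wren, and Kai for 22, but a cheaper cover exists.
Choose Wren and Kai: together they cover plumbing, framing, insulation, HVAC — every task.
Total fee: 5 + 13 = 18.
No cover costs less than 18.

18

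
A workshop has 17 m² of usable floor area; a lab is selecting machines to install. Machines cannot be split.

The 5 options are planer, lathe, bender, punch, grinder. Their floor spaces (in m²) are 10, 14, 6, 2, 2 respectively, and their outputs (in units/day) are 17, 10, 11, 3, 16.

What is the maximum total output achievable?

36

planer + punch + grinder: floor space 10 + 2 + 2 = 14 ≤ 17, output 17 + 3 + 16 = 36.
planer + grinder: floor space 10 + 2 = 12 ≤ 17, output 17 + 16 = 33.
Best is planer, punch, and grinder with total output 36.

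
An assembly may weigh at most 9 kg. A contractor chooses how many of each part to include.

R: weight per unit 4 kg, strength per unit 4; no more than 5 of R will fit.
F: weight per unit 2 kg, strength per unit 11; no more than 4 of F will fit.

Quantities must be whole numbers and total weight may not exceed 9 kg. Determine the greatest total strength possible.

44

3×F: weight 6 ≤ 9, strength 3·11 = 33.
4×F: weight 8 ≤ 9, strength 4·11 = 44.
Best is 44.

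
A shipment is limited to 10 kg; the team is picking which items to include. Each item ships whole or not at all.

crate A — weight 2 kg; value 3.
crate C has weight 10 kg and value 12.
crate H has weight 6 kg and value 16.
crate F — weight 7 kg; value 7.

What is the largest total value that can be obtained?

19

crate H: weight 6 ≤ 10, value 16.
crate A + crate H: weight 2 + 6 = 8 ≤ 10, value 3 + 16 = 19.
Best is crate A and crate H with total value 19.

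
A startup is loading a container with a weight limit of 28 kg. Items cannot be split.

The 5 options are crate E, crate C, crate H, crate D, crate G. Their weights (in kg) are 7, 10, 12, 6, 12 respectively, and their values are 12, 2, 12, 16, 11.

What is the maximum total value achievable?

40

Allowing fractional choices, the relaxed optimum would be about 42.8, but items are indivisible.
crate E + crate H + crate D: weight 7 + 12 + 6 = 25 ≤ 28, value 12 + 12 + 16 = 40.
crate E + crate D + crate G: weight 7 + 6 + 12 = 25 ≤ 28, value 12 + 16 + 11 = 39.
Best is crate E, crate H, and crate D with total value 40.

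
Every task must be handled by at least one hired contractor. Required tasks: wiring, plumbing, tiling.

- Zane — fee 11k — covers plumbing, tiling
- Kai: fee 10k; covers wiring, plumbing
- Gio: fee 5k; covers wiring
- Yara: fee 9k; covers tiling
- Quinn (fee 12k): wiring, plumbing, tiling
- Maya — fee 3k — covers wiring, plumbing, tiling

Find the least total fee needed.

3

This is a weighted set-cover instance.
Maya alone covers wiring, plumbing, tiling — every task.
Total fee: 3.
No cover costs less than 3.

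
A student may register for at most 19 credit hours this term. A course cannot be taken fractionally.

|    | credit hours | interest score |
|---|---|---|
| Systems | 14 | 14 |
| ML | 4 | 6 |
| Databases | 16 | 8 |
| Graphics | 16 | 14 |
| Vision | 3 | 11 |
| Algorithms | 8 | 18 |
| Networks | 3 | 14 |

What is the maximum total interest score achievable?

Take ML, Vision, Algorithms, and Networks: credit hours 4 + 3 + 8 + 3 = 18 ≤ 19, interest score 6 + 11 + 18 + 14 = 49.
No other feasible combination does better.

49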